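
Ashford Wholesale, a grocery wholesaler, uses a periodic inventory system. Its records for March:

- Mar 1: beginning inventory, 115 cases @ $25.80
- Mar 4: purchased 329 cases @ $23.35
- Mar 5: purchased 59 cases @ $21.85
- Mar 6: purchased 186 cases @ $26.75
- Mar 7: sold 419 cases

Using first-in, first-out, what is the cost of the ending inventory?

Mar 7, 419 sold [FIFO — oldest first]: 115 @ $25.80 + 304 @ $23.35 = $10,065.40
Ending inventory: 25 @ $23.35 + 59 @ $21.85 + 186 @ $26.75 = $6,848.40

Ending inventory = $6,848.40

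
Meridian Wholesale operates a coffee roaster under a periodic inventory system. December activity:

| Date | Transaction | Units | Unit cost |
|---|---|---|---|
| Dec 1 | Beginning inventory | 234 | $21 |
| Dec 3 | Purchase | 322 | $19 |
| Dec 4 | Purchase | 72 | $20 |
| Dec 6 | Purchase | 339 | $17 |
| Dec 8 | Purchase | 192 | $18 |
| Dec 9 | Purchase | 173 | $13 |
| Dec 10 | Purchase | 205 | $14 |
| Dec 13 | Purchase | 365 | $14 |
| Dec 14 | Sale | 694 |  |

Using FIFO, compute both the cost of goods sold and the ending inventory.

COGS = $13,594; ending inventory = $18,326

Dec 14, 694 sold [FIFO — oldest first]: 234 @ $21 + 322 @ $19 + 72 @ $20 + 66 @ $17 = $13,594
Ending inventory: 273 @ $17 + 192 @ $18 + 173 @ $13 + 205 @ $14 + 365 @ $14 = $18,326
Check: goods available $31,920 = COGS $13,594 + ending $18,326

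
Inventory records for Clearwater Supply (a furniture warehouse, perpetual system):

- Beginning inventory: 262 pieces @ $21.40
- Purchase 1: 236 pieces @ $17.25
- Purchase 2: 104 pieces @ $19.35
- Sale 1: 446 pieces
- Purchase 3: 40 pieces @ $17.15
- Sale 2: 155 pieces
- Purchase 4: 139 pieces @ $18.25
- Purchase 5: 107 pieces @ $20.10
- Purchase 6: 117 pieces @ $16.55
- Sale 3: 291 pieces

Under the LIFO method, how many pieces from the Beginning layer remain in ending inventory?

Sale 1 (446) [LIFO — newest first]: 104 @ $19.35 + 236 @ $17.25 + 106 @ $21.40 = $8,351.80
Sale 2 (155) [LIFO — newest first]: 40 @ $17.15 + 115 @ $21.40 = $3,147.00
Sale 3 (291) [LIFO — newest first]: 117 @ $16.55 + 107 @ $20.10 + 67 @ $18.25 = $5,309.80
Total COGS = $8,351.80 + $3,147.00 + $5,309.80 = $16,808.60
Ending inventory: 41 @ $21.40 + 72 @ $18.25 = $2,191.40
Check: goods available $19,000.00 = COGS $16,808.60 + ending $2,191.40

41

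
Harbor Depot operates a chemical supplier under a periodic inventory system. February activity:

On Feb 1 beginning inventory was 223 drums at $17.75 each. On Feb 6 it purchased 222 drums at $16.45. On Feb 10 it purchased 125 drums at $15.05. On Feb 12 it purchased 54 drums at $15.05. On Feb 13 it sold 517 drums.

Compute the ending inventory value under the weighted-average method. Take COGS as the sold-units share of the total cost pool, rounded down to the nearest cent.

Ending inventory = $1,766.89

Feb 13, sell 517: 517/624 × $10,304.10 → $8,537.21
Ending inventory (cost pool remaining) = $1,766.89
Check: goods available $10,304.10 = COGS $8,537.21 + ending $1,766.89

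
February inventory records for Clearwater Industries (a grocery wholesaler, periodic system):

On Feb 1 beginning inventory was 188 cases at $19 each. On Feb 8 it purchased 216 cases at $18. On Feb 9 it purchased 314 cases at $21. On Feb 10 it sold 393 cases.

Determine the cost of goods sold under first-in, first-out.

COGS = $7,262

Feb 10, 393 sold [FIFO — oldest first]: 188 @ $19 + 205 @ $18 = $7,262
Ending inventory: 11 @ $18 + 314 @ $21 = $6,792
Check: goods available $14,054 = COGS $7,262 + ending $6,792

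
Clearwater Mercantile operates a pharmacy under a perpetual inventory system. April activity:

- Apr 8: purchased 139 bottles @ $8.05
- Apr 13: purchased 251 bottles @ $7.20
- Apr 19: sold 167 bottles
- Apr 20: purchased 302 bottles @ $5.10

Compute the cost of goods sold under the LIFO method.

COGS = $1,202.40

Apr 19, 167 sold [LIFO — newest first]: 167 @ $7.20 = $1,202.40
Ending inventory: 139 @ $8.05 + 84 @ $7.20 + 302 @ $5.10 = $3,263.95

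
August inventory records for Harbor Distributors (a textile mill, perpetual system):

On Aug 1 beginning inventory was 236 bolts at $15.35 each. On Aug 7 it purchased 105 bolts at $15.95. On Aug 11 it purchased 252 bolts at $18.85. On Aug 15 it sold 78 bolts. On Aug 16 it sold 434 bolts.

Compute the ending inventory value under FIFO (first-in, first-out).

Ending inventory = $1,526.85

Aug 15, 78 sold [FIFO — oldest first]: 78 @ $15.35 = $1,197.30
Aug 16, 434 sold [FIFO — oldest first]: 158 @ $15.35 + 105 @ $15.95 + 171 @ $18.85 = $7,323.40
Total COGS = $1,197.30 + $7,323.40 = $8,520.70
Ending inventory: 81 @ $18.85 = $1,526.85
Check: goods available $10,047.55 = COGS $8,520.70 + ending $1,526.85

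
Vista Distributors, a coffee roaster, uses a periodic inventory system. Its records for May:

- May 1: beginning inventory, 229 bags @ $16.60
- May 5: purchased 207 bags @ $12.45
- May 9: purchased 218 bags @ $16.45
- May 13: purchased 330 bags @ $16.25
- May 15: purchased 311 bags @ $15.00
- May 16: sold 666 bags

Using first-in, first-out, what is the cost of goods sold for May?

COGS = $10,159.65

May 16, 666 sold [FIFO — oldest first]: 229 @ $16.60 + 207 @ $12.45 + 218 @ $16.45 + 12 @ $16.25 = $10,159.65
Ending inventory: 318 @ $16.25 + 311 @ $15.00 = $9,832.50
Check: goods available $19,992.15 = COGS $10,159.65 + ending $9,832.50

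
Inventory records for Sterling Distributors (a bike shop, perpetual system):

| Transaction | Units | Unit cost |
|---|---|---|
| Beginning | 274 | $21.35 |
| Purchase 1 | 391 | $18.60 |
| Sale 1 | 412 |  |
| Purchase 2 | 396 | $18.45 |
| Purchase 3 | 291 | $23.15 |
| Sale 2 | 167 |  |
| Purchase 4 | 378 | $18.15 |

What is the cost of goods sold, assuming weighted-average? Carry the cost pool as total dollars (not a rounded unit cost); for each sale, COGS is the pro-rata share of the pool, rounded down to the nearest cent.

COGS = $11,511.83

After Beginning: 274 on hand, pool $5,849.90 (≈ $21.3500 each)
After Purchase 1: 665 on hand, pool $13,122.50 (≈ $19.7331 each)
Sale 1, sell 412: 412/665 × $13,122.50 → $8,130.03
After Purchase 2: 649 on hand, pool $12,298.67 (≈ $18.9502 each)
After Purchase 3: 940 on hand, pool $19,035.32 (≈ $20.2503 each)
Sale 2, sell 167: 167/940 × $19,035.32 → $3,381.80
After Purchase 4: 1151 on hand, pool $22,514.22 (≈ $19.5606 each)
Total COGS = $8,130.03 + $3,381.80 = $11,511.83
Ending inventory (cost pool remaining) = $22,514.22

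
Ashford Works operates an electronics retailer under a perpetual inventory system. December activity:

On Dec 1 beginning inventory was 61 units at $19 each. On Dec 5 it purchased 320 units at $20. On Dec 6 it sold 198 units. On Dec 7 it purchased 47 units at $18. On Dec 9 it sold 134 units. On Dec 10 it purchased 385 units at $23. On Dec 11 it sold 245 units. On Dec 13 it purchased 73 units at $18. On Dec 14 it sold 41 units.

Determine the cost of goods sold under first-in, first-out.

COGS = $12,775

Dec 6, 198 sold [FIFO — oldest first]: 61 @ $19 + 137 @ $20 = $3,899
Dec 9, 134 sold [FIFO — oldest first]: 134 @ $20 = $2,680
Dec 11, 245 sold [FIFO — oldest first]: 49 @ $20 + 47 @ $18 + 149 @ $23 = $5,253
Dec 14, 41 sold [FIFO — oldest first]: 41 @ $23 = $943
Total COGS = $3,899 + $2,680 + $5,253 + $943 = $12,775
Ending inventory: 195 @ $23 + 73 @ $18 = $5,799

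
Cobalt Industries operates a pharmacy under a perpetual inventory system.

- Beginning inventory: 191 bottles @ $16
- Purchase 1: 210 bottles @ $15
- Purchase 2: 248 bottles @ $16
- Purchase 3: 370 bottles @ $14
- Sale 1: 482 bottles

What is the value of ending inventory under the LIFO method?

Sale 1 (482) [LIFO — newest first]: 370 @ $14 + 112 @ $16 = $6,972
Ending inventory: 191 @ $16 + 210 @ $15 + 136 @ $16 = $8,382

Ending inventory = $8,382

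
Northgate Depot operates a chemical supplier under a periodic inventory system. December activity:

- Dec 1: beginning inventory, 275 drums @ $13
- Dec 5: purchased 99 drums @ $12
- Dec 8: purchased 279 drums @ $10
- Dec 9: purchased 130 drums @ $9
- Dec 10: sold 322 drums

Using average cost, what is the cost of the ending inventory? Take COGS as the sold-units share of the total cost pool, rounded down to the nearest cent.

Ending inventory = $5,135.77

Dec 10, sell 322: 322/783 × $8,723.00 → $3,587.23
Ending inventory (cost pool remaining) = $5,135.77
Check: goods available $8,723.00 = COGS $3,587.23 + ending $5,135.77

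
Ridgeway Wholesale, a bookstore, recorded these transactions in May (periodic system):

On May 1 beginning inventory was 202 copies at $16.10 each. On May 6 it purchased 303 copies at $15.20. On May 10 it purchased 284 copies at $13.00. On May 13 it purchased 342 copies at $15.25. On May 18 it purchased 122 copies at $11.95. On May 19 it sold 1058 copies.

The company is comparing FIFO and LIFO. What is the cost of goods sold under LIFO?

COGS = $15,083.70

FIFO COGS: 202 @ $16.10 + 303 @ $15.20 + 284 @ $13.00 + 269 @ $15.25 = $15,652.05
LIFO COGS: 122 @ $11.95 + 342 @ $15.25 + 284 @ $13.00 + 303 @ $15.20 + 7 @ $16.10 = $15,083.70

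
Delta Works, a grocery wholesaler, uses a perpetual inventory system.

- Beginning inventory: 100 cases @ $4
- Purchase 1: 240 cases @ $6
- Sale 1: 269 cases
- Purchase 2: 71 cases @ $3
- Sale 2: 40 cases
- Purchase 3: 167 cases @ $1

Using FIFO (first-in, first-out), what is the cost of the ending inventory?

Ending inventory = $566

Sale 1 (269) [FIFO — oldest first]: 100 @ $4 + 169 @ $6 = $1,414
Sale 2 (40) [FIFO — oldest first]: 40 @ $6 = $240
Total COGS = $1,414 + $240 = $1,654
Ending inventory: 31 @ $6 + 71 @ $3 + 167 @ $1 = $566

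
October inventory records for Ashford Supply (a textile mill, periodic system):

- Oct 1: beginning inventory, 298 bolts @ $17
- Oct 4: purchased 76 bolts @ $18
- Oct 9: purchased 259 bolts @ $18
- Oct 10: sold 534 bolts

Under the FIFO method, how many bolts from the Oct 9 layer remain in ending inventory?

99

Oct 10, 534 sold [FIFO — oldest first]: 298 @ $17 + 76 @ $18 + 160 @ $18 = $9,314
Ending inventory: 99 @ $18 = $1,782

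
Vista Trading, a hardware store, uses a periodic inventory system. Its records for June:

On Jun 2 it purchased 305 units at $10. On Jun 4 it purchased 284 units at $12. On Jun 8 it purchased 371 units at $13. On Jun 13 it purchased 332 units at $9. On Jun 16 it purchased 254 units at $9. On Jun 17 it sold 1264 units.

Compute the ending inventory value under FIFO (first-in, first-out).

Ending inventory = $2,538

Jun 17, 1264 sold [FIFO — oldest first]: 305 @ $10 + 284 @ $12 + 371 @ $13 + 304 @ $9 = $14,017
Ending inventory: 28 @ $9 + 254 @ $9 = $2,538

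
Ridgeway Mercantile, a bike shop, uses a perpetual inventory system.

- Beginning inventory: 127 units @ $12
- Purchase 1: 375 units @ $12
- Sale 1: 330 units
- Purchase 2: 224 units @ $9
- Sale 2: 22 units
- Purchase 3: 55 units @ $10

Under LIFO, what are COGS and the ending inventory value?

COGS = $4,158; ending inventory = $4,432

Sale 1 (330) [LIFO — newest first]: 330 @ $12 = $3,960
Sale 2 (22) [LIFO — newest first]: 22 @ $9 = $198
Total COGS = $3,960 + $198 = $4,158
Ending inventory: 127 @ $12 + 45 @ $12 + 202 @ $9 + 55 @ $10 = $4,432
Check: goods available $8,590 = COGS $4,158 + ending $4,432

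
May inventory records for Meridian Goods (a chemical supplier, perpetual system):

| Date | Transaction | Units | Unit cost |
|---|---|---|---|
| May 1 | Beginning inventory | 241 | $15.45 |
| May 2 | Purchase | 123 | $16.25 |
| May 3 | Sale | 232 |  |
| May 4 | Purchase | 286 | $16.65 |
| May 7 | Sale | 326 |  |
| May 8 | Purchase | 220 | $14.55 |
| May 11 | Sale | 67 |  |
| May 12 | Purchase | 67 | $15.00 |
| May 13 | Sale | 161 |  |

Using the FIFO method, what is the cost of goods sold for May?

May 3, 232 sold [FIFO — oldest first]: 232 @ $15.45 = $3,584.40
May 7, 326 sold [FIFO — oldest first]: 9 @ $15.45 + 123 @ $16.25 + 194 @ $16.65 = $5,367.90
May 11, 67 sold [FIFO — oldest first]: 67 @ $16.65 = $1,115.55
May 13, 161 sold [FIFO — oldest first]: 25 @ $16.65 + 136 @ $14.55 = $2,395.05
Total COGS = $3,584.40 + $5,367.90 + $1,115.55 + $2,395.05 = $12,462.90
Ending inventory: 84 @ $14.55 + 67 @ $15.00 = $2,227.20

COGS = $12,462.90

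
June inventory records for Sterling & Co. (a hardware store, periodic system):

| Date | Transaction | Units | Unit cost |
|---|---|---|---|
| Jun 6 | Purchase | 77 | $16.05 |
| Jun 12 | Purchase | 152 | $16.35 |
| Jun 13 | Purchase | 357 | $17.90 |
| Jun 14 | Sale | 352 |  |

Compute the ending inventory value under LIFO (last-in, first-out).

Jun 14, 352 sold [LIFO — newest first]: 352 @ $17.90 = $6,300.80
Ending inventory: 77 @ $16.05 + 152 @ $16.35 + 5 @ $17.90 = $3,810.55

Ending inventory = $3,810.55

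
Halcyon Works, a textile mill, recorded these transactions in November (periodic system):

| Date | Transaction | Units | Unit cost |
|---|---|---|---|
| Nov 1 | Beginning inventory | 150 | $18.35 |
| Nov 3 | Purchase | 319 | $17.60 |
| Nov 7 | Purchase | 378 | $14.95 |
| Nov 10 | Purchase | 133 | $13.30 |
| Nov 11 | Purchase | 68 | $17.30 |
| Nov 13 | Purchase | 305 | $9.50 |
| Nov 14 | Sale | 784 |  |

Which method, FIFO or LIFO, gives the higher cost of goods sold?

FIFO COGS: 150 @ $18.35 + 319 @ $17.60 + 315 @ $14.95 = $13,076.15
LIFO COGS: 305 @ $9.50 + 68 @ $17.30 + 133 @ $13.30 + 278 @ $14.95 = $9,998.90

FIFO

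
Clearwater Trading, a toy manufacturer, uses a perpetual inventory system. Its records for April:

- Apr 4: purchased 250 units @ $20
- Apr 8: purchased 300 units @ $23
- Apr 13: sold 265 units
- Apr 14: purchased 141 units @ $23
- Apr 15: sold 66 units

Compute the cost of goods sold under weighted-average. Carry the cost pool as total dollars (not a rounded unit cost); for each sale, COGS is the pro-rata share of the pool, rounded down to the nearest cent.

COGS = $7,191.41

After Apr 4: 250 on hand, pool $5,000.00 (≈ $20.0000 each)
After Apr 8: 550 on hand, pool $11,900.00 (≈ $21.6364 each)
Apr 13, sell 265: 265/550 × $11,900.00 → $5,733.63
After Apr 14: 426 on hand, pool $9,409.37 (≈ $22.0877 each)
Apr 15, sell 66: 66/426 × $9,409.37 → $1,457.78
Total COGS = $5,733.63 + $1,457.78 = $7,191.41
Ending inventory (cost pool remaining) = $7,951.59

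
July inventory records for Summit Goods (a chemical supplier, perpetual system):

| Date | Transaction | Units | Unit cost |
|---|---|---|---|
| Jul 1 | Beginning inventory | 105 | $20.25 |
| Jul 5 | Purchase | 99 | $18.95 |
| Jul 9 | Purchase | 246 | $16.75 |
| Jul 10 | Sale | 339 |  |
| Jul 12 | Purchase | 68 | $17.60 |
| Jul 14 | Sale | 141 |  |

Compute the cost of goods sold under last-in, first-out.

COGS = $8,550.10

Jul 10, 339 sold [LIFO — newest first]: 246 @ $16.75 + 93 @ $18.95 = $5,882.85
Jul 14, 141 sold [LIFO — newest first]: 68 @ $17.60 + 6 @ $18.95 + 67 @ $20.25 = $2,667.25
Total COGS = $5,882.85 + $2,667.25 = $8,550.10
Ending inventory: 38 @ $20.25 = $769.50
Check: goods available $9,319.60 = COGS $8,550.10 + ending $769.50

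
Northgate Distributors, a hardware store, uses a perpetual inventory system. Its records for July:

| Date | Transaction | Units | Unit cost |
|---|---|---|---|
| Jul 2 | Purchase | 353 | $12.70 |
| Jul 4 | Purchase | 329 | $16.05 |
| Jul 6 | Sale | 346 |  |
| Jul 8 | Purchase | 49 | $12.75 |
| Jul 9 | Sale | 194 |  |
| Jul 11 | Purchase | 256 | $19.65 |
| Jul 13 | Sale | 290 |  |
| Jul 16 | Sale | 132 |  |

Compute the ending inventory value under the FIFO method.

Jul 6, 346 sold [FIFO — oldest first]: 346 @ $12.70 = $4,394.20
Jul 9, 194 sold [FIFO — oldest first]: 7 @ $12.70 + 187 @ $16.05 = $3,090.25
Jul 13, 290 sold [FIFO — oldest first]: 142 @ $16.05 + 49 @ $12.75 + 99 @ $19.65 = $4,849.20
Jul 16, 132 sold [FIFO — oldest first]: 132 @ $19.65 = $2,593.80
Total COGS = $4,394.20 + $3,090.25 + $4,849.20 + $2,593.80 = $14,927.45
Ending inventory: 25 @ $19.65 = $491.25

Ending inventory = $491.25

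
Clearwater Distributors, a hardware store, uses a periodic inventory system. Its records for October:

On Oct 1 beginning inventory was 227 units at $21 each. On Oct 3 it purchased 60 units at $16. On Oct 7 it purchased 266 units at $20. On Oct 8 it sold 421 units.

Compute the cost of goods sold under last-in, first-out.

Oct 8, 421 sold [LIFO — newest first]: 266 @ $20 + 60 @ $16 + 95 @ $21 = $8,275
Ending inventory: 132 @ $21 = $2,772

COGS = $8,275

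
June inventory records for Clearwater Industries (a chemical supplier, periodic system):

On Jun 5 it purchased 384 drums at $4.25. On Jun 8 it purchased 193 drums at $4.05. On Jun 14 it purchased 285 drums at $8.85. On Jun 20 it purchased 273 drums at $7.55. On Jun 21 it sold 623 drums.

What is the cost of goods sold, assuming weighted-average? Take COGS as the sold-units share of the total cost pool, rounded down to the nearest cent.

Jun 21, sell 623: 623/1135 × $6,997.05 → $3,840.67
Ending inventory (cost pool remaining) = $3,156.38
Check: goods available $6,997.05 = COGS $3,840.67 + ending $3,156.38

COGS = $3,840.67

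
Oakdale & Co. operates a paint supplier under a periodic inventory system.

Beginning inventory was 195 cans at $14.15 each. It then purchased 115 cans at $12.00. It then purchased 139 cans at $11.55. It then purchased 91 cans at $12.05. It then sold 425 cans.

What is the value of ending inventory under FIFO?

Ending inventory = $1,373.75

Sale 1 (425) [FIFO — oldest first]: 195 @ $14.15 + 115 @ $12.00 + 115 @ $11.55 = $5,467.50
Ending inventory: 24 @ $11.55 + 91 @ $12.05 = $1,373.75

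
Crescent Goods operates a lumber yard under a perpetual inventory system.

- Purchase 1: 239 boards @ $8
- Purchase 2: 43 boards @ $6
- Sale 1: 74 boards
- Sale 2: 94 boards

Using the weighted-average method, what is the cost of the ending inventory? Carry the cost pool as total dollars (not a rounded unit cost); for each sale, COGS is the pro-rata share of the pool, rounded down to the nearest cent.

After Purchase 1: 239 on hand, pool $1,912.00 (≈ $8.0000 each)
After Purchase 2: 282 on hand, pool $2,170.00 (≈ $7.6950 each)
Sale 1, sell 74: 74/282 × $2,170.00 → $569.43
Sale 2, sell 94: 94/208 × $1,600.57 → $723.33
Total COGS = $569.43 + $723.33 = $1,292.76
Ending inventory (cost pool remaining) = $877.24

Ending inventory = $877.24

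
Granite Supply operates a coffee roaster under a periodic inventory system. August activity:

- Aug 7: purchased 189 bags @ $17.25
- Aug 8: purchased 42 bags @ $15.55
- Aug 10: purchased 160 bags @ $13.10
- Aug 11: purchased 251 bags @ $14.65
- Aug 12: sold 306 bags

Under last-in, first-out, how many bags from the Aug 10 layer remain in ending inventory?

105

Aug 12, 306 sold [LIFO — newest first]: 251 @ $14.65 + 55 @ $13.10 = $4,397.65
Ending inventory: 189 @ $17.25 + 42 @ $15.55 + 105 @ $13.10 = $5,288.85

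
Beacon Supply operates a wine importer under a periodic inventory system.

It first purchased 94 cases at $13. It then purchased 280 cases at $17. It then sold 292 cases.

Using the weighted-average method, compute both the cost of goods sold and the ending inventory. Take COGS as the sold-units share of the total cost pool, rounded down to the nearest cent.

Sale 1, sell 292: 292/374 × $5,982.00 → $4,670.43
Ending inventory (cost pool remaining) = $1,311.57

COGS = $4,670.43; ending inventory = $1,311.57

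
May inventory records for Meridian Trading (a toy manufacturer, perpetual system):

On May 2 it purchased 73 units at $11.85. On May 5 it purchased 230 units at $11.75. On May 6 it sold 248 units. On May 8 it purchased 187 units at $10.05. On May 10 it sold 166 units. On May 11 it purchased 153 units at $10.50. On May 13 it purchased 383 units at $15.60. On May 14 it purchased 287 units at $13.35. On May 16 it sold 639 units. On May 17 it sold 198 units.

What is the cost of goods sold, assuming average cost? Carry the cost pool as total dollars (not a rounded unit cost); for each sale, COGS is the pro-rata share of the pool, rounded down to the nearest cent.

COGS = $16,017.83

After May 2: 73 on hand, pool $865.05 (≈ $11.8500 each)
After May 5: 303 on hand, pool $3,567.55 (≈ $11.7741 each)
May 6, sell 248: 248/303 × $3,567.55 → $2,919.97
After May 8: 242 on hand, pool $2,526.93 (≈ $10.4419 each)
May 10, sell 166: 166/242 × $2,526.93 → $1,733.34
After May 11: 229 on hand, pool $2,400.09 (≈ $10.4807 each)
After May 13: 612 on hand, pool $8,374.89 (≈ $13.6845 each)
After May 14: 899 on hand, pool $12,206.34 (≈ $13.5777 each)
May 16, sell 639: 639/899 × $12,206.34 → $8,676.14
May 17, sell 198: 198/260 × $3,530.20 → $2,688.38
Total COGS = $2,919.97 + $1,733.34 + $8,676.14 + $2,688.38 = $16,017.83
Ending inventory (cost pool remaining) = $841.82
Check: goods available $16,859.65 = COGS $16,017.83 + ending $841.82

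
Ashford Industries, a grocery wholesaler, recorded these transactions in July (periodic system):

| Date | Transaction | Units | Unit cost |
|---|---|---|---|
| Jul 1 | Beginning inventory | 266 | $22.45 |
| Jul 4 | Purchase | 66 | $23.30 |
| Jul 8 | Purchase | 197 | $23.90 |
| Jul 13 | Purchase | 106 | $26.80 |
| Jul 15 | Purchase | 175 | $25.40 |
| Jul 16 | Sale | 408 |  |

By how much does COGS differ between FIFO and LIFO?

FIFO COGS: 266 @ $22.45 + 66 @ $23.30 + 76 @ $23.90 = $9,325.90
LIFO COGS: 175 @ $25.40 + 106 @ $26.80 + 127 @ $23.90 = $10,321.10
Difference = |$9,325.90 − $10,321.10| = $995.20

$995.20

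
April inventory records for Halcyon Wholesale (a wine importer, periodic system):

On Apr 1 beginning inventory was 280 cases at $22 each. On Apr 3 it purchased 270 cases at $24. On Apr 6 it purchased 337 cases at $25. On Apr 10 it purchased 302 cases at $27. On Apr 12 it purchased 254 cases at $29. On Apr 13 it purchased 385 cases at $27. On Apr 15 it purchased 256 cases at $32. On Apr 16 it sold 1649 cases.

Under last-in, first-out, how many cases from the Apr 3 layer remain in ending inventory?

Apr 16, 1649 sold [LIFO — newest first]: 256 @ $32 + 385 @ $27 + 254 @ $29 + 302 @ $27 + 337 @ $25 + 115 @ $24 = $45,292
Ending inventory: 280 @ $22 + 155 @ $24 = $9,880

155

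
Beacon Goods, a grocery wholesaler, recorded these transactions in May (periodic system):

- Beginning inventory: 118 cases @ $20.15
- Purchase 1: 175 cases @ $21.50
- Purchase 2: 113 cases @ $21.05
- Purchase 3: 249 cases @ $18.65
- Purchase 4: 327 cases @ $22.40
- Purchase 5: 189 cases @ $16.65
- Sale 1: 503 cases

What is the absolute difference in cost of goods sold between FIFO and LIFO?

$147.45

FIFO COGS: 118 @ $20.15 + 175 @ $21.50 + 113 @ $21.05 + 97 @ $18.65 = $10,327.90
LIFO COGS: 189 @ $16.65 + 314 @ $22.40 = $10,180.45
Difference = |$10,327.90 − $10,180.45| = $147.45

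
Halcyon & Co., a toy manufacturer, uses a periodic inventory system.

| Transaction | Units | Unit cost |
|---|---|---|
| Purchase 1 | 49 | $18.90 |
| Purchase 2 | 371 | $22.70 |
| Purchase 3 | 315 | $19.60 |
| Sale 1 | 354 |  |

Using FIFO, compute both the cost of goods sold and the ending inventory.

COGS = $7,849.60; ending inventory = $7,672.20

Sale 1 (354) [FIFO — oldest first]: 49 @ $18.90 + 305 @ $22.70 = $7,849.60
Ending inventory: 66 @ $22.70 + 315 @ $19.60 = $7,672.20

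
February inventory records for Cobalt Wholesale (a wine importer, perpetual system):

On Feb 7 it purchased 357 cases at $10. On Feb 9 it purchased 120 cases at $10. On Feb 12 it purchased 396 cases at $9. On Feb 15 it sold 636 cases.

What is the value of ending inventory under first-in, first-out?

Ending inventory = $2,133

Feb 15, 636 sold [FIFO — oldest first]: 357 @ $10 + 120 @ $10 + 159 @ $9 = $6,201
Ending inventory: 237 @ $9 = $2,133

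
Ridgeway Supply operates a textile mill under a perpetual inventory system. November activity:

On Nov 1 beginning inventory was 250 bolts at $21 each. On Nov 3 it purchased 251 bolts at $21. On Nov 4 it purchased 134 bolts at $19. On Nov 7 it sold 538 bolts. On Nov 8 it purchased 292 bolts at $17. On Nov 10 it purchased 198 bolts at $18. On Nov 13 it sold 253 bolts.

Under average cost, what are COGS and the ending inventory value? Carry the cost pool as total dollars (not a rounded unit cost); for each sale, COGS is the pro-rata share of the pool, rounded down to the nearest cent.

COGS = $15,606.85; ending inventory = $5,988.15

After Nov 1: 250 on hand, pool $5,250.00 (≈ $21.0000 each)
After Nov 3: 501 on hand, pool $10,521.00 (≈ $21.0000 each)
After Nov 4: 635 on hand, pool $13,067.00 (≈ $20.5780 each)
Nov 7, sell 538: 538/635 × $13,067.00 → $11,070.93
After Nov 8: 389 on hand, pool $6,960.07 (≈ $17.8922 each)
After Nov 10: 587 on hand, pool $10,524.07 (≈ $17.9286 each)
Nov 13, sell 253: 253/587 × $10,524.07 → $4,535.92
Total COGS = $11,070.93 + $4,535.92 = $15,606.85
Ending inventory (cost pool remaining) = $5,988.15
Check: goods available $21,595.00 = COGS $15,606.85 + ending $5,988.15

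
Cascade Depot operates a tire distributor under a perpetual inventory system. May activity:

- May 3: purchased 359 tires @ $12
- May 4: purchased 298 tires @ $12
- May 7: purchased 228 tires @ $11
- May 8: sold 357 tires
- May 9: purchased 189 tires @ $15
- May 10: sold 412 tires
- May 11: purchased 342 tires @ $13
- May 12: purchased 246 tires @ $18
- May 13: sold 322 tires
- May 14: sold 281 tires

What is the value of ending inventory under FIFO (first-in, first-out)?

May 8, 357 sold [FIFO — oldest first]: 357 @ $12 = $4,284
May 10, 412 sold [FIFO — oldest first]: 2 @ $12 + 298 @ $12 + 112 @ $11 = $4,832
May 13, 322 sold [FIFO — oldest first]: 116 @ $11 + 189 @ $15 + 17 @ $13 = $4,332
May 14, 281 sold [FIFO — oldest first]: 281 @ $13 = $3,653
Total COGS = $4,284 + $4,832 + $4,332 + $3,653 = $17,101
Ending inventory: 44 @ $13 + 246 @ $18 = $5,000

Ending inventory = $5,000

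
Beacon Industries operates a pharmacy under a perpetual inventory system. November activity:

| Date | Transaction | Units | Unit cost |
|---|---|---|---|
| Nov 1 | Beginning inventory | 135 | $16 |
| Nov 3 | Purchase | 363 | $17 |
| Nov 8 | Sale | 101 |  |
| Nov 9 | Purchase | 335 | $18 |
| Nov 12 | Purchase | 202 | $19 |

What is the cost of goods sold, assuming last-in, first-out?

Nov 8, 101 sold [LIFO — newest first]: 101 @ $17 = $1,717
Ending inventory: 135 @ $16 + 262 @ $17 + 335 @ $18 + 202 @ $19 = $16,482
Check: goods available $18,199 = COGS $1,717 + ending $16,482

COGS = $1,717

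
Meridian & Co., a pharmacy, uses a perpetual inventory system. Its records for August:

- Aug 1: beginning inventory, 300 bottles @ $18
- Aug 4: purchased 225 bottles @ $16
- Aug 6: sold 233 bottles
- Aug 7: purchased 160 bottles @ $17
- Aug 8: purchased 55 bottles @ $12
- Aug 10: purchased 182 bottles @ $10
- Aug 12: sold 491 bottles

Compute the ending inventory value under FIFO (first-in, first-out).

Aug 6, 233 sold [FIFO — oldest first]: 233 @ $18 = $4,194
Aug 12, 491 sold [FIFO — oldest first]: 67 @ $18 + 225 @ $16 + 160 @ $17 + 39 @ $12 = $7,994
Total COGS = $4,194 + $7,994 = $12,188
Ending inventory: 16 @ $12 + 182 @ $10 = $2,012
Check: goods available $14,200 = COGS $12,188 + ending $2,012

Ending inventory = $2,012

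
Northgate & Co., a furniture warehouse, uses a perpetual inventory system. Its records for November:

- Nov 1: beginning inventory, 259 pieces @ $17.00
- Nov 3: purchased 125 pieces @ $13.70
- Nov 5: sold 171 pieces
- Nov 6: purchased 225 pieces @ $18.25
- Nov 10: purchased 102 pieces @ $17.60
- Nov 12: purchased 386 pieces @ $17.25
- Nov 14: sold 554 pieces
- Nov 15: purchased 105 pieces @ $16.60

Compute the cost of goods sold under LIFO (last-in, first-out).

Nov 5, 171 sold [LIFO — newest first]: 125 @ $13.70 + 46 @ $17.00 = $2,494.50
Nov 14, 554 sold [LIFO — newest first]: 386 @ $17.25 + 102 @ $17.60 + 66 @ $18.25 = $9,658.20
Total COGS = $2,494.50 + $9,658.20 = $12,152.70
Ending inventory: 213 @ $17.00 + 159 @ $18.25 + 105 @ $16.60 = $8,265.75

COGS = $12,152.70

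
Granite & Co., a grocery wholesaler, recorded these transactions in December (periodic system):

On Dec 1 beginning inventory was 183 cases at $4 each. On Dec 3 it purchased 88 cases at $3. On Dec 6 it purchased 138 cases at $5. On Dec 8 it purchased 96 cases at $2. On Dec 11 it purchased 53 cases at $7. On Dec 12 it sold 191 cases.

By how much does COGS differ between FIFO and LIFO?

$17

FIFO COGS: 183 @ $4 + 8 @ $3 = $756
LIFO COGS: 53 @ $7 + 96 @ $2 + 42 @ $5 = $773
Difference = |$756 − $773| = $17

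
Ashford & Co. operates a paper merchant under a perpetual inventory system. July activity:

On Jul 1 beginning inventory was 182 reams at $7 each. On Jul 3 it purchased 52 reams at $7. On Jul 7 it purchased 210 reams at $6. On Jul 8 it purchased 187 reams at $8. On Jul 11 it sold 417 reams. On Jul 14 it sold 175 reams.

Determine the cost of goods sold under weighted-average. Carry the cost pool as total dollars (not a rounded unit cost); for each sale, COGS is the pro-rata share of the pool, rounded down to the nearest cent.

COGS = $4,122.42

After Jul 1: 182 on hand, pool $1,274.00 (≈ $7.0000 each)
After Jul 3: 234 on hand, pool $1,638.00 (≈ $7.0000 each)
After Jul 7: 444 on hand, pool $2,898.00 (≈ $6.5270 each)
After Jul 8: 631 on hand, pool $4,394.00 (≈ $6.9635 each)
Jul 11, sell 417: 417/631 × $4,394.00 → $2,903.80
Jul 14, sell 175: 175/214 × $1,490.20 → $1,218.62
Total COGS = $2,903.80 + $1,218.62 = $4,122.42
Ending inventory (cost pool remaining) = $271.58
Check: goods available $4,394.00 = COGS $4,122.42 + ending $271.58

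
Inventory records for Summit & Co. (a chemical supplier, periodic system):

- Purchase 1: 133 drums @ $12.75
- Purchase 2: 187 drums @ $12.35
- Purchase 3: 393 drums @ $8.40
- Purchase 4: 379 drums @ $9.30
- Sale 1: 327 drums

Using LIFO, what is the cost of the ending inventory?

Sale 1 (327) [LIFO — newest first]: 327 @ $9.30 = $3,041.10
Ending inventory: 133 @ $12.75 + 187 @ $12.35 + 393 @ $8.40 + 52 @ $9.30 = $7,790.00
Check: goods available $10,831.10 = COGS $3,041.10 + ending $7,790.00

Ending inventory = $7,790.00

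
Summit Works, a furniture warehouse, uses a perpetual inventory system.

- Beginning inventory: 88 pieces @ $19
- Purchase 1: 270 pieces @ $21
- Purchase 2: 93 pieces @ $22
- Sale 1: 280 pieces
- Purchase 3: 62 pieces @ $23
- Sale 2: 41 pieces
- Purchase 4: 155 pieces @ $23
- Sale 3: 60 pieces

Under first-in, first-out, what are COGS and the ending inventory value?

COGS = $7,848; ending inventory = $6,531

Sale 1 (280) [FIFO — oldest first]: 88 @ $19 + 192 @ $21 = $5,704
Sale 2 (41) [FIFO — oldest first]: 41 @ $21 = $861
Sale 3 (60) [FIFO — oldest first]: 37 @ $21 + 23 @ $22 = $1,283
Total COGS = $5,704 + $861 + $1,283 = $7,848
Ending inventory: 70 @ $22 + 62 @ $23 + 155 @ $23 = $6,531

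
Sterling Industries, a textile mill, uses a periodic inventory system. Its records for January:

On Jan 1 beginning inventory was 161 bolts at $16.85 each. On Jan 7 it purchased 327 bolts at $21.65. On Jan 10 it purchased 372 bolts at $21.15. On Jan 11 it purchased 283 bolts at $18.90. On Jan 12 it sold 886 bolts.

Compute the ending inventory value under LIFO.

Jan 12, 886 sold [LIFO — newest first]: 283 @ $18.90 + 372 @ $21.15 + 231 @ $21.65 = $18,217.65
Ending inventory: 161 @ $16.85 + 96 @ $21.65 = $4,791.25

Ending inventory = $4,791.25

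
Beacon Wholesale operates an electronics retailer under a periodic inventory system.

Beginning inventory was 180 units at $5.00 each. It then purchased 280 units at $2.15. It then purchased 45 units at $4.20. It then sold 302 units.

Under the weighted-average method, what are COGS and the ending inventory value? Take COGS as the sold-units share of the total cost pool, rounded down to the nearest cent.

COGS = $1,011.25; ending inventory = $679.75

Sale 1, sell 302: 302/505 × $1,691.00 → $1,011.25
Ending inventory (cost pool remaining) = $679.75
Check: goods available $1,691.00 = COGS $1,011.25 + ending $679.75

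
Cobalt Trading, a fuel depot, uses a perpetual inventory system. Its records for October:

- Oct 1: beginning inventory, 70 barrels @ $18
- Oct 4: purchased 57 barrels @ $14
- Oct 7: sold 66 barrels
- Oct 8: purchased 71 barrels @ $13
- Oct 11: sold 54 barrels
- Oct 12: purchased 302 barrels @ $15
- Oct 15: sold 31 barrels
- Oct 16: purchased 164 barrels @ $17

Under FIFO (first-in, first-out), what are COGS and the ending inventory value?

COGS = $2,370; ending inventory = $7,929

Oct 7, 66 sold [FIFO — oldest first]: 66 @ $18 = $1,188
Oct 11, 54 sold [FIFO — oldest first]: 4 @ $18 + 50 @ $14 = $772
Oct 15, 31 sold [FIFO — oldest first]: 7 @ $14 + 24 @ $13 = $410
Total COGS = $1,188 + $772 + $410 = $2,370
Ending inventory: 47 @ $13 + 302 @ $15 + 164 @ $17 = $7,929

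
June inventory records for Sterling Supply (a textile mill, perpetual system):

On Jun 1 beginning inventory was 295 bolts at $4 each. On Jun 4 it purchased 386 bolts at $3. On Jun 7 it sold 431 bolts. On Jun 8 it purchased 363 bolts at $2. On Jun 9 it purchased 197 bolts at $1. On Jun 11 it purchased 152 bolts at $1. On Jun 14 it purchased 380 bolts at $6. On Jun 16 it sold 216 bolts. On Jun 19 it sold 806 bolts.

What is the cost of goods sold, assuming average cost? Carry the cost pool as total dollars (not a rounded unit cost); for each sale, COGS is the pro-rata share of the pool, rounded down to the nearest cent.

After Jun 1: 295 on hand, pool $1,180.00 (≈ $4.0000 each)
After Jun 4: 681 on hand, pool $2,338.00 (≈ $3.4332 each)
Jun 7, sell 431: 431/681 × $2,338.00 → $1,479.70
After Jun 8: 613 on hand, pool $1,584.30 (≈ $2.5845 each)
After Jun 9: 810 on hand, pool $1,781.30 (≈ $2.1991 each)
After Jun 11: 962 on hand, pool $1,933.30 (≈ $2.0097 each)
After Jun 14: 1342 on hand, pool $4,213.30 (≈ $3.1396 each)
Jun 16, sell 216: 216/1342 × $4,213.30 → $678.14
Jun 19, sell 806: 806/1126 × $3,535.16 → $2,530.49
Total COGS = $1,479.70 + $678.14 + $2,530.49 = $4,688.33
Ending inventory (cost pool remaining) = $1,004.67

COGS = $4,688.33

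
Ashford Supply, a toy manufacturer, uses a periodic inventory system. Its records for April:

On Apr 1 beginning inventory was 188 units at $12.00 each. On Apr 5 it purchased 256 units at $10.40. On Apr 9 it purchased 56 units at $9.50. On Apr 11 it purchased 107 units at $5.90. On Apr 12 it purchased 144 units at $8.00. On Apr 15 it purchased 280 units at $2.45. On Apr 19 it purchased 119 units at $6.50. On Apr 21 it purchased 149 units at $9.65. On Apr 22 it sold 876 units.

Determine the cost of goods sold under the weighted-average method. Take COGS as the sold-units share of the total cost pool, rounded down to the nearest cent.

COGS = $6,832.02

Apr 22, sell 876: 876/1299 × $10,131.05 → $6,832.02
Ending inventory (cost pool remaining) = $3,299.03
Check: goods available $10,131.05 = COGS $6,832.02 + ending $3,299.03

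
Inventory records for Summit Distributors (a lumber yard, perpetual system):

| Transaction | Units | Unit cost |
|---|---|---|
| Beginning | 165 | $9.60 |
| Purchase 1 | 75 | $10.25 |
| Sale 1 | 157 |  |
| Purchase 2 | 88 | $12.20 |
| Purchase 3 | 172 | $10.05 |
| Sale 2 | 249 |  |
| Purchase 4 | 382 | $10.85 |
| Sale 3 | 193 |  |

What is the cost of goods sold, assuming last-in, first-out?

COGS = $6,318.00

Sale 1 (157) [LIFO — newest first]: 75 @ $10.25 + 82 @ $9.60 = $1,555.95
Sale 2 (249) [LIFO — newest first]: 172 @ $10.05 + 77 @ $12.20 = $2,668.00
Sale 3 (193) [LIFO — newest first]: 193 @ $10.85 = $2,094.05
Total COGS = $1,555.95 + $2,668.00 + $2,094.05 = $6,318.00
Ending inventory: 83 @ $9.60 + 11 @ $12.20 + 189 @ $10.85 = $2,981.65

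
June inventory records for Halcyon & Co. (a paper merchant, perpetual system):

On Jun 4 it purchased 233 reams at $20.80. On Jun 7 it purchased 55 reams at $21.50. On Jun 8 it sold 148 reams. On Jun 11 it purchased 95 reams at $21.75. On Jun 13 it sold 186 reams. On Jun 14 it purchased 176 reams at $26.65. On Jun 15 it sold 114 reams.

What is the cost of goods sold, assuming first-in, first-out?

Jun 8, 148 sold [FIFO — oldest first]: 148 @ $20.80 = $3,078.40
Jun 13, 186 sold [FIFO — oldest first]: 85 @ $20.80 + 55 @ $21.50 + 46 @ $21.75 = $3,951.00
Jun 15, 114 sold [FIFO — oldest first]: 49 @ $21.75 + 65 @ $26.65 = $2,798.00
Total COGS = $3,078.40 + $3,951.00 + $2,798.00 = $9,827.40
Ending inventory: 111 @ $26.65 = $2,958.15

COGS = $9,827.40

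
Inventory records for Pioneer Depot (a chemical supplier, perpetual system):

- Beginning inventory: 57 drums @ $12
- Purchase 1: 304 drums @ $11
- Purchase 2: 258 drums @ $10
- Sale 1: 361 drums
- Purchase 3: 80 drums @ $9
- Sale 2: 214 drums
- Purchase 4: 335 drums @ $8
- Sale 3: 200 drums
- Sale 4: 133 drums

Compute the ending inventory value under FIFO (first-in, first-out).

Ending inventory = $1,008

Sale 1 (361) [FIFO — oldest first]: 57 @ $12 + 304 @ $11 = $4,028
Sale 2 (214) [FIFO — oldest first]: 214 @ $10 = $2,140
Sale 3 (200) [FIFO — oldest first]: 44 @ $10 + 80 @ $9 + 76 @ $8 = $1,768
Sale 4 (133) [FIFO — oldest first]: 133 @ $8 = $1,064
Total COGS = $4,028 + $2,140 + $1,768 + $1,064 = $9,000
Ending inventory: 126 @ $8 = $1,008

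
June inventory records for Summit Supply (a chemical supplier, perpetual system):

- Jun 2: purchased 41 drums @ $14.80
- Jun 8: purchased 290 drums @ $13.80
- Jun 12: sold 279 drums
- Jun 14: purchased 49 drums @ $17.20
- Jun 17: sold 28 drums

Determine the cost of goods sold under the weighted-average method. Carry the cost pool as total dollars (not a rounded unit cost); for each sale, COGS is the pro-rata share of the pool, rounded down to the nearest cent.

COGS = $4,319.12

After Jun 2: 41 on hand, pool $606.80 (≈ $14.8000 each)
After Jun 8: 331 on hand, pool $4,608.80 (≈ $13.9239 each)
Jun 12, sell 279: 279/331 × $4,608.80 → $3,884.75
After Jun 14: 101 on hand, pool $1,566.85 (≈ $15.5134 each)
Jun 17, sell 28: 28/101 × $1,566.85 → $434.37
Total COGS = $3,884.75 + $434.37 = $4,319.12
Ending inventory (cost pool remaining) = $1,132.48
Check: goods available $5,451.60 = COGS $4,319.12 + ending $1,132.48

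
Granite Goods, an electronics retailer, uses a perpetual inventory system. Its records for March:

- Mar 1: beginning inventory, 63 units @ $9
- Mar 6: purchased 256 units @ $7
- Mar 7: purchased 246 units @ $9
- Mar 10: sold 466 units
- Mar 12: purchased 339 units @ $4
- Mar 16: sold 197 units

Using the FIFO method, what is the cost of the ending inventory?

Ending inventory = $964

Mar 10, 466 sold [FIFO — oldest first]: 63 @ $9 + 256 @ $7 + 147 @ $9 = $3,682
Mar 16, 197 sold [FIFO — oldest first]: 99 @ $9 + 98 @ $4 = $1,283
Total COGS = $3,682 + $1,283 = $4,965
Ending inventory: 241 @ $4 = $964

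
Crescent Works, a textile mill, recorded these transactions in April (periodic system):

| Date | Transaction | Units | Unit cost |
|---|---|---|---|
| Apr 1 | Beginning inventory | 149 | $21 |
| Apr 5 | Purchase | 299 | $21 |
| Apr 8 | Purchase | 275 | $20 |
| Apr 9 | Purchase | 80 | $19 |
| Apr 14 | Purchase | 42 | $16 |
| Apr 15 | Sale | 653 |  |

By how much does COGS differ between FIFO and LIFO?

FIFO COGS: 149 @ $21 + 299 @ $21 + 205 @ $20 = $13,508
LIFO COGS: 42 @ $16 + 80 @ $19 + 275 @ $20 + 256 @ $21 = $13,068
Difference = |$13,508 − $13,068| = $440

$440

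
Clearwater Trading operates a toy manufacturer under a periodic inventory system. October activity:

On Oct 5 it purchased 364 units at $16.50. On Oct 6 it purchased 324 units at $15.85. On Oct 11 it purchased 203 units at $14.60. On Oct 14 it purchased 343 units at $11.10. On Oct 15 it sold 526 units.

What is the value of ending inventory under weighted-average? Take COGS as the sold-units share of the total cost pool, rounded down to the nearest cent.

Oct 15, sell 526: 526/1234 × $17,912.50 → $7,635.31
Ending inventory (cost pool remaining) = $10,277.19
Check: goods available $17,912.50 = COGS $7,635.31 + ending $10,277.19

Ending inventory = $10,277.19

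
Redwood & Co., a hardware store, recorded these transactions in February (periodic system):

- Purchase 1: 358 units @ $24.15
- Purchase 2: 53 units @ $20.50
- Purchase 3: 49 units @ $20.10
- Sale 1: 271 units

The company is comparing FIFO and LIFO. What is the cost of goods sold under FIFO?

FIFO COGS: 271 @ $24.15 = $6,544.65
LIFO COGS: 49 @ $20.10 + 53 @ $20.50 + 169 @ $24.15 = $6,152.75

COGS = $6,544.65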